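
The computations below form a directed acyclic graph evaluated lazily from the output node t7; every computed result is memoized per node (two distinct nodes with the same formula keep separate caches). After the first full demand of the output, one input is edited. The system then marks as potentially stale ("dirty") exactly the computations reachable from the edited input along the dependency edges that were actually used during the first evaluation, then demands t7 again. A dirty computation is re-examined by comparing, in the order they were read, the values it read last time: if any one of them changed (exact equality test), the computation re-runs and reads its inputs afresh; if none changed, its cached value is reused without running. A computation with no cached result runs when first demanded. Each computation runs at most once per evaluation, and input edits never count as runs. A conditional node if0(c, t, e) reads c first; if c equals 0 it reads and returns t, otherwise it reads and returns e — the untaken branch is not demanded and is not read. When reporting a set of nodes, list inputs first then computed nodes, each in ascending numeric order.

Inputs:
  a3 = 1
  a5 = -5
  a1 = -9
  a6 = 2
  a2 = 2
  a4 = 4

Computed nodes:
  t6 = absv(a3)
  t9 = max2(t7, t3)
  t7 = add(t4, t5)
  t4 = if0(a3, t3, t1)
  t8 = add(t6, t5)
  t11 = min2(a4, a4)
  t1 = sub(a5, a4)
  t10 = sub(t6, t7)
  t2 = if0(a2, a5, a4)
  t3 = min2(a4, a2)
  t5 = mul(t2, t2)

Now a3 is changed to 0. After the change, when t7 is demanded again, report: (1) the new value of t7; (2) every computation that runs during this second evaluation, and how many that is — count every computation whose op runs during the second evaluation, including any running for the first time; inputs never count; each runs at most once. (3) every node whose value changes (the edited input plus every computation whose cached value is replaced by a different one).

First demand of the output computes:
  t1 = sub(-5, 4) = -9
  t2 = if0(a2=2 -> else branch a4) = 4
  t4 = if0(a3=1 -> else branch t1) = -9
  t5 = mul(4, 4) = 16
  t7 = add(-9, 16) = 7

After the edit, cleaning proceeds:
  t3: had never run; runs now, result 2.
  t4: a read changed (a3 1->0) — executes, giving 2.
  t7: a read changed (t4 -9->2) — executes, giving 18.

Note the branch switch — t3 had no cache and runs now for the first time.

Demanding t7 again yields 18.
3 computations run: t3, t4, t7.
The nodes whose values change: a3, t4, t7.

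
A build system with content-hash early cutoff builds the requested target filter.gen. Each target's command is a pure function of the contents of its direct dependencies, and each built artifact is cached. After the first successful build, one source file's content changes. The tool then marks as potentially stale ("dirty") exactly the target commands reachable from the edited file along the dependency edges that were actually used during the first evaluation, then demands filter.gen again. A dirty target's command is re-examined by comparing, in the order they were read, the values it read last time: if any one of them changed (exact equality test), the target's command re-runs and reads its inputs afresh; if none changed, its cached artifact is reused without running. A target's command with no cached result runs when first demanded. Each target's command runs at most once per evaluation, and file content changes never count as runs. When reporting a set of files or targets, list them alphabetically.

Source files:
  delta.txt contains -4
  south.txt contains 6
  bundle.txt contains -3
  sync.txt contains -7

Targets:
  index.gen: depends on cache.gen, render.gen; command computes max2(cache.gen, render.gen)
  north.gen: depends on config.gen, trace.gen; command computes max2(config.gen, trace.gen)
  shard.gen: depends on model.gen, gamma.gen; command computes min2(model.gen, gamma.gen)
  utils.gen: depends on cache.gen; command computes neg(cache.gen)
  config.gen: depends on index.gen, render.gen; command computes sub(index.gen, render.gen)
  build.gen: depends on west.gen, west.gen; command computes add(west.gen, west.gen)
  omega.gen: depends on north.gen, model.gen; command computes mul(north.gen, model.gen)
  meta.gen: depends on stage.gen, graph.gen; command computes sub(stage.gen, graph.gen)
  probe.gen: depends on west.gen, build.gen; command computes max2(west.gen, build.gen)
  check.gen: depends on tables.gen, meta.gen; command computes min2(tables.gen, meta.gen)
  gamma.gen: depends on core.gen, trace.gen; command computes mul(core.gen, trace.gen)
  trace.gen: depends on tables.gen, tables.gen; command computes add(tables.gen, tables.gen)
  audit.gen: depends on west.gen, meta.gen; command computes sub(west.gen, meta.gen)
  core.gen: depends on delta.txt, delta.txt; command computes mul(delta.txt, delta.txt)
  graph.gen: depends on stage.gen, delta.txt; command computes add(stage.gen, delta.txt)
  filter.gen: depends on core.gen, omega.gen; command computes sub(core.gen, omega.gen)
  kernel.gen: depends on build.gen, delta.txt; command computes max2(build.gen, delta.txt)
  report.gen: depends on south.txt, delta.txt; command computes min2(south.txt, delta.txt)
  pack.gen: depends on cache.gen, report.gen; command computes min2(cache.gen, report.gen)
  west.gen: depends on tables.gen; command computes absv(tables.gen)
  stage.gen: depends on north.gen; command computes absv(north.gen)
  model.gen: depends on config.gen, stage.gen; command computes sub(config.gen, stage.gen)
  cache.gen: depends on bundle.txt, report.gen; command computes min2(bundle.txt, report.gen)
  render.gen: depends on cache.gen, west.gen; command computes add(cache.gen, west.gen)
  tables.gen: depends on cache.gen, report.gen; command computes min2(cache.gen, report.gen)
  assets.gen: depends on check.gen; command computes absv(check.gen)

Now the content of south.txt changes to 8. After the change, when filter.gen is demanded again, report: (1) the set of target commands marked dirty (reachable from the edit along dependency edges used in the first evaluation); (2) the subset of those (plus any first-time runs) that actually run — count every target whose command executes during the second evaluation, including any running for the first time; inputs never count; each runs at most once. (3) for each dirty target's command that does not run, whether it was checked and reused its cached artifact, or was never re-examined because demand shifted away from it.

First evaluation (everything demanded from the output):
  core.gen = mul(-4, -4) = 16
  report.gen = min2(6, -4) = -4
  cache.gen = min2(-3, -4) = -4
  tables.gen = min2(-4, -4) = -4
  trace.gen = add(-4, -4) = -8
  west.gen = absv(-4) = 4
  render.gen = add(-4, 4) = 0
  index.gen = max2(-4, 0) = 0
  config.gen = sub(0, 0) = 0
  north.gen = max2(0, -8) = 0
  stage.gen = absv(0) = 0
  model.gen = sub(0, 0) = 0
  omega.gen = mul(0, 0) = 0
  filter.gen = sub(16, 0) = 16

Propagation after the edit:
  report.gen: runs — south.txt 6->8; result -4 (same value as before).
  cache.gen: checked — values it read are unchanged (bundle.txt unchanged, report.gen unchanged); reused cached -4 without running.
  tables.gen: checked — values it read are unchanged (cache.gen unchanged, report.gen unchanged); reused cached -4 without running.
  trace.gen: checked — values it read are unchanged (tables.gen unchanged, tables.gen unchanged); reused cached -8 without running.
  west.gen: checked — values it read are unchanged (tables.gen unchanged); reused cached 4 without running.
  render.gen: checked — values it read are unchanged (cache.gen unchanged, west.gen unchanged); reused cached 0 without running.
  index.gen: checked — values it read are unchanged (cache.gen unchanged, render.gen unchanged); reused cached 0 without running.
  config.gen: checked — values it read are unchanged (index.gen unchanged, render.gen unchanged); reused cached 0 without running.
  north.gen: checked — values it read are unchanged (config.gen unchanged, trace.gen unchanged); reused cached 0 without running.
  stage.gen: checked — values it read are unchanged (north.gen unchanged); reused cached 0 without running.
  model.gen: checked — values it read are unchanged (config.gen unchanged, stage.gen unchanged); reused cached 0 without running.
  omega.gen: checked — values it read are unchanged (north.gen unchanged, model.gen unchanged); reused cached 0 without running.
  filter.gen: checked — values it read are unchanged (core.gen unchanged, omega.gen unchanged); reused cached 16 without running.

Key observation: the change is absorbed at report.gen — it re-runs but produces the same value, and the output's value is unchanged.

Marked dirty: cache.gen, config.gen, filter.gen, index.gen, model.gen, north.gen, omega.gen, render.gen, report.gen, stage.gen, tables.gen, trace.gen, west.gen.
Target commands that run: report.gen — 1 in total.
Checked but reused from cache: cache.gen, config.gen, filter.gen, index.gen, model.gen, north.gen, omega.gen, render.gen, stage.gen, tables.gen, trace.gen, west.gen.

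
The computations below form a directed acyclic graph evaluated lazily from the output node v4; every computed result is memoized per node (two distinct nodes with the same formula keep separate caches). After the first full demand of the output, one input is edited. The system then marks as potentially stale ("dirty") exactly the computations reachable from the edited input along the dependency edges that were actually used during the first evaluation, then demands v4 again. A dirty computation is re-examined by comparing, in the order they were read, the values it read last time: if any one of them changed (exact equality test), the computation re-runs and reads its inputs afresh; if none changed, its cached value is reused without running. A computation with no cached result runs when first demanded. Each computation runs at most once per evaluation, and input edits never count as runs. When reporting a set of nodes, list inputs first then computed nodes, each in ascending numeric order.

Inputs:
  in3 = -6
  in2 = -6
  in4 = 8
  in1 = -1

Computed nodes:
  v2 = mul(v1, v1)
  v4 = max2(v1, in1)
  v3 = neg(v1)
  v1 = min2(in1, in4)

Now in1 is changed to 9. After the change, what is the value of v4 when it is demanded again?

Demanding v4 again yields 9.

First demand of the output computes:
  v1 = min2(-1, 8) = -1
  v4 = max2(-1, -1) = -1

After the edit, cleaning proceeds:
  v1: a read changed (in1 -1->9) — executes, giving 8.
  v4: a read changed (v1 -1->8; in1 -1->9) — executes, giving 9.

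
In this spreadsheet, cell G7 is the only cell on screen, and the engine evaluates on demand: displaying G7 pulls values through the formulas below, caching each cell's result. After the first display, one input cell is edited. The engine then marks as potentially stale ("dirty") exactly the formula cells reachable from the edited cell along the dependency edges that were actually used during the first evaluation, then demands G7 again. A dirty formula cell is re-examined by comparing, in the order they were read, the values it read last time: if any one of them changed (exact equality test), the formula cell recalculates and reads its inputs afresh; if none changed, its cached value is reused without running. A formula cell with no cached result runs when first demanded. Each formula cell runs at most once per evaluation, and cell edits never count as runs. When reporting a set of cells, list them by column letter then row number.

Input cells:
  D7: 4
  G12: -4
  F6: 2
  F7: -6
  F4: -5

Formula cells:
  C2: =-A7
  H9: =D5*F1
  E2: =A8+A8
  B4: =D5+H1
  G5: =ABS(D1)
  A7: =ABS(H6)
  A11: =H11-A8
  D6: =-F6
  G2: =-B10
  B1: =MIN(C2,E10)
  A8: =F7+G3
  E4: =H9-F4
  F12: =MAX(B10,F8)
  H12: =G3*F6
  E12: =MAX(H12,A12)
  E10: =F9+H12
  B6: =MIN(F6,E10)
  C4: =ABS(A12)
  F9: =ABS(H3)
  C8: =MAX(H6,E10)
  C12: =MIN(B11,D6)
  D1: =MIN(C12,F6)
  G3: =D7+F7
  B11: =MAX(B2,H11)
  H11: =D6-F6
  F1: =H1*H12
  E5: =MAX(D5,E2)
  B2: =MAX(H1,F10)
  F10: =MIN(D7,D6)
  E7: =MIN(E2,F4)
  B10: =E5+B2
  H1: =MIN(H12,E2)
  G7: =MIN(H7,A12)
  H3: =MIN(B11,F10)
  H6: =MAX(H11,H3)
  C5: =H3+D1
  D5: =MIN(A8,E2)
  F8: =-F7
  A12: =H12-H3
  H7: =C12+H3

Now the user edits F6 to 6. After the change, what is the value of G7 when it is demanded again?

G7 now evaluates to -12.

Initial pass — values computed on the first demand:
  D6 = -(2) = -2
  F10 = MIN(4, -2) = -2
  G3 = 4 + -6 = -2
  A8 = -6 + -2 = -8
  E2 = -8 + -8 = -16
  H11 = -2 - 2 = -4
  H12 = -2 * 2 = -4
  H1 = MIN(-4, -16) = -16
  B2 = MAX(-16, -2) = -2
  B11 = MAX(-2, -4) = -2
  C12 = MIN(-2, -2) = -2
  H3 = MIN(-2, -2) = -2
  A12 = -4 - -2 = -2
  H7 = -2 + -2 = -4
  G7 = MIN(-4, -2) = -4

Second demand — change propagation:
  D6: re-runs because F6 2->6; new result -6.
  F10: re-runs because D6 -2->-6; new result -6.
  H11: re-runs because D6 -2->-6; F6 2->6; new result -12.
  H12: re-runs because F6 2->6; new result -12.
  H1: re-runs because H12 -4->-12; new result -16 (unchanged).
  B2: re-runs because F10 -2->-6; new result -6.
  B11: re-runs because B2 -2->-6; H11 -4->-12; new result -6.
  C12: re-runs because B11 -2->-6; D6 -2->-6; new result -6.
  H3: re-runs because B11 -2->-6; F10 -2->-6; new result -6.
  A12: re-runs because H12 -4->-12; H3 -2->-6; new result -6.
  H7: re-runs because C12 -2->-6; H3 -2->-6; new result -12.
  G7: re-runs because H7 -4->-12; A12 -2->-6; new result -12.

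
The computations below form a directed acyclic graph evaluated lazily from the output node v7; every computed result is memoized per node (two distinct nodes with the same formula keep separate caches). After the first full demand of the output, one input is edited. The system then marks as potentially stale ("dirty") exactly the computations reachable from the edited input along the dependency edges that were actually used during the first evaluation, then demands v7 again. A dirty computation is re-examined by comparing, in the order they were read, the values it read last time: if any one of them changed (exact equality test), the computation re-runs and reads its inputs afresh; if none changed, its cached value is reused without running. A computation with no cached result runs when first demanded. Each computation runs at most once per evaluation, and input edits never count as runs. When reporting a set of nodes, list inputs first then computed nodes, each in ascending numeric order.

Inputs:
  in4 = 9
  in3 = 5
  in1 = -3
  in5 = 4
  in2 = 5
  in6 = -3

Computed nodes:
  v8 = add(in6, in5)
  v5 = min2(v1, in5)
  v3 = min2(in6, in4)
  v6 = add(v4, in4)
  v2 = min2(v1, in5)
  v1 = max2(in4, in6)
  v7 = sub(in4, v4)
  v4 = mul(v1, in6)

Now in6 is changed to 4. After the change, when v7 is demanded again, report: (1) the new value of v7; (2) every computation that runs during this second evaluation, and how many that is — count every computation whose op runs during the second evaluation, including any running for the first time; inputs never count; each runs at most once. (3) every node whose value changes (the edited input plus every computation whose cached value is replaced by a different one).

First demand of the output computes:
  v1 = max2(9, -3) = 9
  v4 = mul(9, -3) = -27
  v7 = sub(9, -27) = 36

After the edit, cleaning proceeds:
  v1: a read changed (in6 -3->4) — executes, giving 9 — identical to its old value.
  v4: a read changed (in6 -3->4) — executes, giving 36.
  v7: a read changed (v4 -27->36) — executes, giving -27.

Demanding v7 again yields -27.
3 computations run: v1, v4, v7.
The nodes whose values change: in6, v4, v7.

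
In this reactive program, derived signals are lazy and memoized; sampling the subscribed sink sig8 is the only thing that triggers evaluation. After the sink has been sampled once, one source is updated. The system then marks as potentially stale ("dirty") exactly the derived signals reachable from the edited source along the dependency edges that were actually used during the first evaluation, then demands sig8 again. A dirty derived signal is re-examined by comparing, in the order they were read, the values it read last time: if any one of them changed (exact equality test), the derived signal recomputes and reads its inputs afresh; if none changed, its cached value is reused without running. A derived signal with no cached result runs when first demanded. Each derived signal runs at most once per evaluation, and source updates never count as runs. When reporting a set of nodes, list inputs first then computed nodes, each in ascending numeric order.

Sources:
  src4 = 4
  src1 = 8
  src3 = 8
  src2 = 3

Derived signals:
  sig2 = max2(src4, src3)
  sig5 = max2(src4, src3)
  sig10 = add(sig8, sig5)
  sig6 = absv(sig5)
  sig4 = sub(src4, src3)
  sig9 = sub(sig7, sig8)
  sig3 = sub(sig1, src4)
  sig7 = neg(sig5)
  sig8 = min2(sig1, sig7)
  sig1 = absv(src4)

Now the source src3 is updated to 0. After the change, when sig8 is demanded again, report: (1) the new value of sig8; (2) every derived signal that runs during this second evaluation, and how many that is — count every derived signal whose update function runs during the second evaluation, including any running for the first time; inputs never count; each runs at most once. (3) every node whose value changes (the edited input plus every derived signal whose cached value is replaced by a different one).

First demand of the output computes:
  sig1 = absv(4) = 4
  sig5 = max2(4, 8) = 8
  sig7 = neg(8) = -8
  sig8 = min2(4, -8) = -8

After the edit, cleaning proceeds:
  sig5: a read changed (src3 8->0) — executes, giving 4.
  sig7: a read changed (sig5 8->4) — executes, giving -4.
  sig8: a read changed (sig7 -8->-4) — executes, giving -4.

Demanding sig8 again yields -4.
3 derived signals run: sig5, sig7, sig8.
The nodes whose values change: src3, sig5, sig7, sig8.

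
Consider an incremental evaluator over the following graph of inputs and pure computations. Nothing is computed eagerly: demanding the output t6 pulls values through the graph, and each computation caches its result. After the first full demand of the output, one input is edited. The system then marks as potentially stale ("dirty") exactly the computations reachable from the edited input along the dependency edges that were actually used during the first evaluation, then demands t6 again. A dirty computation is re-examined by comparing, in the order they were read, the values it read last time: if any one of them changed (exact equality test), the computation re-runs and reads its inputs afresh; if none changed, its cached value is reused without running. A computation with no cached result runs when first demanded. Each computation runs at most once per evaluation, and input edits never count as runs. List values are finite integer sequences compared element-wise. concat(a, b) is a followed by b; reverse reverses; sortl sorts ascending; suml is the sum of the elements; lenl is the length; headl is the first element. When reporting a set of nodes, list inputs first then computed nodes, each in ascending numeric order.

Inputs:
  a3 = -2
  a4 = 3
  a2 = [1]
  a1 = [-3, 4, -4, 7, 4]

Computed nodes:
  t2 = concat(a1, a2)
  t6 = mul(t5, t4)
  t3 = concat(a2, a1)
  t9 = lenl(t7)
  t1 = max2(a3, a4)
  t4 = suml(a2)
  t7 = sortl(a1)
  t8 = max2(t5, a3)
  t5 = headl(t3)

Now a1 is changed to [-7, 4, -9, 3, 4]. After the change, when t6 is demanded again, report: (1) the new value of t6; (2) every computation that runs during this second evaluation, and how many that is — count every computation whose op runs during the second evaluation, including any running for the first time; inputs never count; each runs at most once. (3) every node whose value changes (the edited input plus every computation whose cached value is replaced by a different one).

t6 now evaluates to 1.
Run set: t3, t5 (2 run).
Changed values: a1, t3.
The important point: t5 recomputes to an identical value, and the output ends up unchanged.

Initial pass — values computed on the first demand:
  t3 = concat([1], [-3, 4, -4, 7, 4]) = [1, -3, 4, -4, 7, 4]
  t4 = suml([1]) = 1
  t5 = headl([1, -3, 4, -4, 7, 4]) = 1
  t6 = mul(1, 1) = 1

Second demand — change propagation:
  t3: re-runs because a1 [-3, 4, -4, 7, 4]->[-7, 4, -9, 3, 4]; new result [1, -7, 4, -9, 3, 4].
  t5: re-runs because t3 [1, -3, 4, -4, 7, 4]->[1, -7, 4, -9, 3, 4]; new result 1 (unchanged).
  t6: re-examined; everything it read last time is the same (t5 unchanged, t4 unchanged) — cache 1 kept, no run.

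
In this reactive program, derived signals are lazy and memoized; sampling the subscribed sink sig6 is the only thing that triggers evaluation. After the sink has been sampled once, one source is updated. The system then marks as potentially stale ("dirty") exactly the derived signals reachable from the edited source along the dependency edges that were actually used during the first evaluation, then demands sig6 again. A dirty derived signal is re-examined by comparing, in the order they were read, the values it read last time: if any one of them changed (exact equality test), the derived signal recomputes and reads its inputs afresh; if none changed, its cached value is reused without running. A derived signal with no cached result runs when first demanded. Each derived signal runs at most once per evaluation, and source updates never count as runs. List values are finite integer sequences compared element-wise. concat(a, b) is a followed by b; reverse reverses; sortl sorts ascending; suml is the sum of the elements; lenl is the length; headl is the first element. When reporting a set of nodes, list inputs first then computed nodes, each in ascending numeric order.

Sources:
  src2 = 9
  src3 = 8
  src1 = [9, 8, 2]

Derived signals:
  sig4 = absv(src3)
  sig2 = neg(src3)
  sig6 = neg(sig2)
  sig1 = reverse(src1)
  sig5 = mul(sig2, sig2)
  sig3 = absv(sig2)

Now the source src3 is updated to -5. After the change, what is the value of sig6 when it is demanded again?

First demand of the output computes:
  sig2 = neg(8) = -8
  sig6 = neg(-8) = 8

After the edit, cleaning proceeds:
  sig2: a read changed (src3 8->-5) — executes, giving 5.
  sig6: a read changed (sig2 -8->5) — executes, giving -5.

Demanding sig6 again yields -5.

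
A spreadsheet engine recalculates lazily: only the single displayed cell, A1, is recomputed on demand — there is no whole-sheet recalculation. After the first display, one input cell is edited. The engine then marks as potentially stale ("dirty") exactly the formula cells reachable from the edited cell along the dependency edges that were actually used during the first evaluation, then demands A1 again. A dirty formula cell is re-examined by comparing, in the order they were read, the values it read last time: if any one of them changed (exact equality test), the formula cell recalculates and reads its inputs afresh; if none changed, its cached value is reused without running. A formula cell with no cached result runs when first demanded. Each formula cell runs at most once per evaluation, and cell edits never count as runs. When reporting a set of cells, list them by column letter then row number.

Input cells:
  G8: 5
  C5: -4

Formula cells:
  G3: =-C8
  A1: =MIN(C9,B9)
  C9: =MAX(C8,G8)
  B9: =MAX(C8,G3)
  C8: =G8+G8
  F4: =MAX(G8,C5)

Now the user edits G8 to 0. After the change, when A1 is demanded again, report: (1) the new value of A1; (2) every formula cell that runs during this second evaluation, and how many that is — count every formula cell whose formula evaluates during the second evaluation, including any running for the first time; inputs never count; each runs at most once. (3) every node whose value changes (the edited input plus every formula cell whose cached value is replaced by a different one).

First evaluation (everything demanded from the output):
  C8 = 5 + 5 = 10
  C9 = MAX(10, 5) = 10
  G3 = -(10) = -10
  B9 = MAX(10, -10) = 10
  A1 = MIN(10, 10) = 10

Propagation after the edit:
  C8: runs — G8 5->0; G8 5->0; result 0.
  C9: runs — C8 10->0; G8 5->0; result 0.
  G3: runs — C8 10->0; result 0.
  B9: runs — C8 10->0; G3 -10->0; result 0.
  A1: runs — C9 10->0; B9 10->0; result 0.

New value of A1: 0.
Formula cells that run: A1, B9, C8, C9, G3 — 5 in total.
Values that change: A1, B9, C8, C9, G3, G8.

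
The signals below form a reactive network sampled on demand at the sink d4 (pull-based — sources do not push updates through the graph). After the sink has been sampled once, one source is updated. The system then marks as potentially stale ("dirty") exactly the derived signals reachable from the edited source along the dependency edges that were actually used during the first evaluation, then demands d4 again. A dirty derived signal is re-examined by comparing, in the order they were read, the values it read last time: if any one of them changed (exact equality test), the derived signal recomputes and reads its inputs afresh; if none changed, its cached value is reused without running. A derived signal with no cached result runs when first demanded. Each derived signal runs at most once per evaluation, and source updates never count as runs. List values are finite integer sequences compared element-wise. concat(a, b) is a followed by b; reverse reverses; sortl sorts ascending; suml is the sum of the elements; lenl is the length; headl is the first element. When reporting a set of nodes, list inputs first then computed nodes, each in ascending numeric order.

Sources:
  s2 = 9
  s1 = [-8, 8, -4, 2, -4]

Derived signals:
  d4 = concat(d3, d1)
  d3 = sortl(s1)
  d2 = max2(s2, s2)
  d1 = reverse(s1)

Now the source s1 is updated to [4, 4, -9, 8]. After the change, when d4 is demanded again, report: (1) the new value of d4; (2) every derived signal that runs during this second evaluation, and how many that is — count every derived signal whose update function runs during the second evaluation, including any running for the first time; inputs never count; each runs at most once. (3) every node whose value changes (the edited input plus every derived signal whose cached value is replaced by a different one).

d4 now evaluates to [-9, 4, 4, 8, 8, -9, 4, 4].
Run set: d1, d3, d4 (3 run).
Changed values: s1, d1, d3, d4.

Initial pass — values computed on the first demand:
  d1 = reverse([-8, 8, -4, 2, -4]) = [-4, 2, -4, 8, -8]
  d3 = sortl([-8, 8, -4, 2, -4]) = [-8, -4, -4, 2, 8]
  d4 = concat([-8, -4, -4, 2, 8], [-4, 2, -4, 8, -8]) = [-8, -4, -4, 2, 8, -4, 2, -4, 8, -8]

Second demand — change propagation:
  d1: re-runs because s1 [-8, 8, -4, 2, -4]->[4, 4, -9, 8]; new result [8, -9, 4, 4].
  d3: re-runs because s1 [-8, 8, -4, 2, -4]->[4, 4, -9, 8]; new result [-9, 4, 4, 8].
  d4: re-runs because d3 [-8, -4, -4, 2, 8]->[-9, 4, 4, 8]; d1 [-4, 2, -4, 8, -8]->[8, -9, 4, 4]; new result [-9, 4, 4, 8, 8, -9, 4, 4].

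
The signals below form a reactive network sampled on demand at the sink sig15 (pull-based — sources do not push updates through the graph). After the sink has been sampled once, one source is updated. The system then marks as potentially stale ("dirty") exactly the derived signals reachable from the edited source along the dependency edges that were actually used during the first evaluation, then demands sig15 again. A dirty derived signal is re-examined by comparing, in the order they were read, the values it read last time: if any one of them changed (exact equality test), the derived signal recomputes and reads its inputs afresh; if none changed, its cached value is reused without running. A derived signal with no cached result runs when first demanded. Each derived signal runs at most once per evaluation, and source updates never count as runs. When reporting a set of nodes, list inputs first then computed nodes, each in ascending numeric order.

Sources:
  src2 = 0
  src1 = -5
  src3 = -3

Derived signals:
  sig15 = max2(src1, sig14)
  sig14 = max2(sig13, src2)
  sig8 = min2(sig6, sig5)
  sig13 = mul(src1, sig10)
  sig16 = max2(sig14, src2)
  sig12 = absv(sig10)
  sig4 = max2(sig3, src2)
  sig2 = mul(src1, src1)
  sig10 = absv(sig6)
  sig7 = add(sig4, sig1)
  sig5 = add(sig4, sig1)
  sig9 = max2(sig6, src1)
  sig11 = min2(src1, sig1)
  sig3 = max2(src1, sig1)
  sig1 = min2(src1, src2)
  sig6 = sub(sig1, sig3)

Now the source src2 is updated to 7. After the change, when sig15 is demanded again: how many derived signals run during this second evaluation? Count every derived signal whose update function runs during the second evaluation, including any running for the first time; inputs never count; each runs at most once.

Initial pass — values computed on the first demand:
  sig1 = min2(-5, 0) = -5
  sig3 = max2(-5, -5) = -5
  sig6 = sub(-5, -5) = 0
  sig10 = absv(0) = 0
  sig13 = mul(-5, 0) = 0
  sig14 = max2(0, 0) = 0
  sig15 = max2(-5, 0) = 0

Second demand — change propagation:
  sig1: re-runs because src2 0->7; new result -5 (unchanged).
  sig3: re-examined; everything it read last time is the same (src1 unchanged, sig1 unchanged) — cache -5 kept, no run.
  sig6: re-examined; everything it read last time is the same (sig1 unchanged, sig3 unchanged) — cache 0 kept, no run.
  sig10: re-examined; everything it read last time is the same (sig6 unchanged) — cache 0 kept, no run.
  sig13: re-examined; everything it read last time is the same (src1 unchanged, sig10 unchanged) — cache 0 kept, no run.
  sig14: re-runs because src2 0->7; new result 7.
  sig15: re-runs because sig14 0->7; new result 7.

The important point: at sig3 every value read last time is unchanged, so the dirty flag clears without a run.

Run set: sig1, sig14, sig15 (3 run).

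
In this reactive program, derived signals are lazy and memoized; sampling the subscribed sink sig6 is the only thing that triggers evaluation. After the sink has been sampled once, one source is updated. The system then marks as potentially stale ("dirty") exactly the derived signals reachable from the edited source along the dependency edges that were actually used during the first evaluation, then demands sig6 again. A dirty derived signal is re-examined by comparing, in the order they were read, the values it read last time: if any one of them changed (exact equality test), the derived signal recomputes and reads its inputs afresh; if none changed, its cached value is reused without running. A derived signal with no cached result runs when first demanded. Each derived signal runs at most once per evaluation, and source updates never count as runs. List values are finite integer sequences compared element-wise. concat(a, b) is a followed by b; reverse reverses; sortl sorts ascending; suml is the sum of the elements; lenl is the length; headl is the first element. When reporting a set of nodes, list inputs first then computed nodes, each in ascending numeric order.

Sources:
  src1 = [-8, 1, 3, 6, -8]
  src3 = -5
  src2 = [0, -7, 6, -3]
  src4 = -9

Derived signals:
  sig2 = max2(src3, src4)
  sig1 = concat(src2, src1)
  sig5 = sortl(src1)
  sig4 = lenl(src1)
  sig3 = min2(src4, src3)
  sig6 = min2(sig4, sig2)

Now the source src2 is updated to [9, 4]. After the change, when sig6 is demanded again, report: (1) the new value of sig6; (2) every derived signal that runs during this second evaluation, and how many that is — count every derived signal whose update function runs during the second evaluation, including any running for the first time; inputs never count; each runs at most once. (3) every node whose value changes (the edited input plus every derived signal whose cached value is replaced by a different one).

First demand of the output computes:
  sig2 = max2(-5, -9) = -5
  sig4 = lenl([-8, 1, 3, 6, -8]) = 5
  sig6 = min2(5, -5) = -5

After the edit, cleaning proceeds:
  src2 only reaches undemanded nodes; the second demand re-runs nothing.

Note the shortcut — src2 feeds only undemanded nodes, so no recomputation happens.

Demanding sig6 again yields -5.
0 derived signals run: none.
The nodes whose values change: src2.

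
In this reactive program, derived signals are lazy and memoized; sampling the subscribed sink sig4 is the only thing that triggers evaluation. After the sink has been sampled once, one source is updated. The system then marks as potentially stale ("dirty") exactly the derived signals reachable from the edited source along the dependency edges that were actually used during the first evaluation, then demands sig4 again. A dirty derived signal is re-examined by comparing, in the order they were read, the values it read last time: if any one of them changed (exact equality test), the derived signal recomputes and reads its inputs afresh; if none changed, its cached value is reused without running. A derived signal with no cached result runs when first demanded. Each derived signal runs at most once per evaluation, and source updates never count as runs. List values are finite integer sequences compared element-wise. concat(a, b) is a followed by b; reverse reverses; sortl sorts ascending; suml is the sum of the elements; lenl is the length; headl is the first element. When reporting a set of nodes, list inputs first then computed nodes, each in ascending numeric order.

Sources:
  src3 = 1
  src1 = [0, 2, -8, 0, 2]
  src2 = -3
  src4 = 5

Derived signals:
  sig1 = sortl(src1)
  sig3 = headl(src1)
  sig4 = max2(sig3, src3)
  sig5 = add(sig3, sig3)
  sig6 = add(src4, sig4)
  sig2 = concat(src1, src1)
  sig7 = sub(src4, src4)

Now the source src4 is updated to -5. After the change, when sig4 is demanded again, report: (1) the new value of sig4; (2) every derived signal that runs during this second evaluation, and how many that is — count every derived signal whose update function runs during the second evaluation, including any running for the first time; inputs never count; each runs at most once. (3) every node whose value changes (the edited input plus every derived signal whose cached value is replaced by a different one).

First demand of the output computes:
  sig3 = headl([0, 2, -8, 0, 2]) = 0
  sig4 = max2(0, 1) = 1

After the edit, cleaning proceeds:
  src4 only reaches undemanded nodes; the second demand re-runs nothing.

Note the shortcut — src4 feeds only undemanded nodes, so no recomputation happens.

Demanding sig4 again yields 1.
0 derived signals run: none.
The nodes whose values change: src4.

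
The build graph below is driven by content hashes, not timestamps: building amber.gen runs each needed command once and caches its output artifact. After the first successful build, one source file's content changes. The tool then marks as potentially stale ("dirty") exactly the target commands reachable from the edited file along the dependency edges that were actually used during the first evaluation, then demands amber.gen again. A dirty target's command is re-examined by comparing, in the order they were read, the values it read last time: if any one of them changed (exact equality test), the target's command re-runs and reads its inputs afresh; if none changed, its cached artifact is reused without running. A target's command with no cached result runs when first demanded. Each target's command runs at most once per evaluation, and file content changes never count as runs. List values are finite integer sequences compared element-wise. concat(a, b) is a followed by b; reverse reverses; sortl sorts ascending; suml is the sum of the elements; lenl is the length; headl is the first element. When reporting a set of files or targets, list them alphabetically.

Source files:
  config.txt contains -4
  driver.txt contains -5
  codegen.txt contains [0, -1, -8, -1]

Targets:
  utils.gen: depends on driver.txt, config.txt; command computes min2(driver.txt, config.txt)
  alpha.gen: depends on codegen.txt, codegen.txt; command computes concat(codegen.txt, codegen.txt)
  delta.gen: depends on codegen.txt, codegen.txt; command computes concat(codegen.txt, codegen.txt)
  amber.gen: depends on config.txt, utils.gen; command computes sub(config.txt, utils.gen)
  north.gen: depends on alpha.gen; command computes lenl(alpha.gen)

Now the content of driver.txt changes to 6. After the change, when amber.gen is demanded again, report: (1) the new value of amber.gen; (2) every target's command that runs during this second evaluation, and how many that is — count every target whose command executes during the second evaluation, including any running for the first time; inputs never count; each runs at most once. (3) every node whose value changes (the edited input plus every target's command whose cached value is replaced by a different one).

amber.gen now evaluates to 0.
Run set: amber.gen, utils.gen (2 run).
Changed values: amber.gen, driver.txt, utils.gen.

Initial pass — values computed on the first demand:
  utils.gen = min2(-5, -4) = -5
  amber.gen = sub(-4, -5) = 1

Second demand — change propagation:
  utils.gen: re-runs because driver.txt -5->6; new result -4.
  amber.gen: re-runs because utils.gen -5->-4; new result 0.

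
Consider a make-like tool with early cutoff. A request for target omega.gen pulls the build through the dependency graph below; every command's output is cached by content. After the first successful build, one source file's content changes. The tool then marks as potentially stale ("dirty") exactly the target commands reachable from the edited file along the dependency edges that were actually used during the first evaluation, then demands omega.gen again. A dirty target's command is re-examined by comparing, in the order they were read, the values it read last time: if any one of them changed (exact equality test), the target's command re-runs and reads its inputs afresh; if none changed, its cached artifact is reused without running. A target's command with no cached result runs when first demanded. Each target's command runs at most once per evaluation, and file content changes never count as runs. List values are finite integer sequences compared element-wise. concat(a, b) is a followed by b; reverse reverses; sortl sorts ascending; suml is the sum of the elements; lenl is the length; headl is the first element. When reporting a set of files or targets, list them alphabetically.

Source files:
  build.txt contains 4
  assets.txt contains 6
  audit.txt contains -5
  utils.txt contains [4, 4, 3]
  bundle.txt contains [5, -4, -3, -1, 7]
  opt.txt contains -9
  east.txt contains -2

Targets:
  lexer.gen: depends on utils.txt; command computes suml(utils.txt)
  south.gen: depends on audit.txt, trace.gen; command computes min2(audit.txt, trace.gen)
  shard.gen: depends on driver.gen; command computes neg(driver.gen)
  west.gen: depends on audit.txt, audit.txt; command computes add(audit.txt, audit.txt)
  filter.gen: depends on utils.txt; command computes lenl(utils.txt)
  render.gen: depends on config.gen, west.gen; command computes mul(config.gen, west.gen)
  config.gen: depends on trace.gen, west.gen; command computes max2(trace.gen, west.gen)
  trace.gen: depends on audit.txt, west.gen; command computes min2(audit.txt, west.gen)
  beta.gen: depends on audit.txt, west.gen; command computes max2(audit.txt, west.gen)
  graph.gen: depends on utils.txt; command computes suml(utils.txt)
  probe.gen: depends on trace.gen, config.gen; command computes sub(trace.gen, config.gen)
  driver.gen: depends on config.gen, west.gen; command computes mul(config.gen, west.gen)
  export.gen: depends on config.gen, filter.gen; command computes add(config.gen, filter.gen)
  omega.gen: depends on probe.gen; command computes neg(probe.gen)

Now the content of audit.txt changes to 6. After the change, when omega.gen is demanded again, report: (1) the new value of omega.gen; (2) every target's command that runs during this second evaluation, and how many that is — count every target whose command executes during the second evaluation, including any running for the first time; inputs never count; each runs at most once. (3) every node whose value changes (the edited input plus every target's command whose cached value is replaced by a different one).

First demand of the output computes:
  west.gen = add(-5, -5) = -10
  trace.gen = min2(-5, -10) = -10
  config.gen = max2(-10, -10) = -10
  probe.gen = sub(-10, -10) = 0
  omega.gen = neg(0) = 0

After the edit, cleaning proceeds:
  west.gen: a read changed (audit.txt -5->6; audit.txt -5->6) — executes, giving 12.
  trace.gen: a read changed (audit.txt -5->6; west.gen -10->12) — executes, giving 6.
  config.gen: a read changed (trace.gen -10->6; west.gen -10->12) — executes, giving 12.
  probe.gen: a read changed (trace.gen -10->6; config.gen -10->12) — executes, giving -6.
  omega.gen: a read changed (probe.gen 0->-6) — executes, giving 6.

Demanding omega.gen again yields 6.
5 target commands run: config.gen, omega.gen, probe.gen, trace.gen, west.gen.
The nodes whose values change: audit.txt, config.gen, omega.gen, probe.gen, trace.gen, west.gen.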